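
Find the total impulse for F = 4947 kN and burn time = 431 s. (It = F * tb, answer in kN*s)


It = 4947 * 431 = 2132157 kN*s

2132157 kN*s


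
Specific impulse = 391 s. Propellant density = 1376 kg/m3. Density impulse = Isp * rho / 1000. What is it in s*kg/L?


rho*Isp = 391 * 1376 / 1000 = 538 s*kg/L

538 s*kg/L


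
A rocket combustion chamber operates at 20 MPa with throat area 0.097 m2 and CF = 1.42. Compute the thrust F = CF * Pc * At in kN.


F = 1.42 * 20e6 * 0.097 = 2.7548e+06 N = 2754.8 kN

2754.8 kN


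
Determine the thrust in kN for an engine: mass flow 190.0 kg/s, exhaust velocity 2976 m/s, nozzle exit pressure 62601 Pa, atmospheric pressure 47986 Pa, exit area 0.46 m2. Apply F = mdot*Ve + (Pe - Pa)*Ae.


F = 190.0 * 2976 + (62601 - 47986) * 0.46 = 572163.0 N = 572.2 kN

572.2 kN


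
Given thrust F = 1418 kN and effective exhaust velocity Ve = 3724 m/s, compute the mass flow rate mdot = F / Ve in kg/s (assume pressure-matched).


mdot = F / Ve = 1418000 / 3724 = 380.8 kg/s

380.8 kg/s


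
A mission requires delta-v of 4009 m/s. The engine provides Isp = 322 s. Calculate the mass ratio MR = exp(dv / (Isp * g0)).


Ve = 322 * 9.81 = 3158.82 m/s
MR = exp(4009 / 3158.82) = 3.558

3.558


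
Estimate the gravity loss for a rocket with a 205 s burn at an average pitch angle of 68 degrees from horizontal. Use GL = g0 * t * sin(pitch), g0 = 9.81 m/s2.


GL = 9.81 * 205 * sin(68 deg) = 1865 m/s

1865 m/s


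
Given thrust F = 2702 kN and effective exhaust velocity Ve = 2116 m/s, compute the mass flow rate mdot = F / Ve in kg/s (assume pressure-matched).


mdot = F / Ve = 2702000 / 2116 = 1276.9 kg/s

1276.9 kg/s


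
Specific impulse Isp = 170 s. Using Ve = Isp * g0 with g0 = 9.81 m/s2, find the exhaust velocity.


Ve = Isp * g0 = 170 * 9.81 = 1667.7 m/s

1667.7 m/s


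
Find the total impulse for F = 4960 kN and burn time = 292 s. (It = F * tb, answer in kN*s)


It = 4960 * 292 = 1448320 kN*s

1448320 kN*s


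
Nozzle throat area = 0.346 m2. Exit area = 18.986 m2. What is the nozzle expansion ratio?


AR = 18.986 / 0.346 = 54.9

54.9


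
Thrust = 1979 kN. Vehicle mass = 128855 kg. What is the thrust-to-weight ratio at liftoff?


TWR = 1979000 / (128855 * 9.81) = 1.57

1.57


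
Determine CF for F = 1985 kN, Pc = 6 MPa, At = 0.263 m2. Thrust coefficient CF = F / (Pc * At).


CF = 1985000 / (6e6 * 0.263) = 1.26

1.26


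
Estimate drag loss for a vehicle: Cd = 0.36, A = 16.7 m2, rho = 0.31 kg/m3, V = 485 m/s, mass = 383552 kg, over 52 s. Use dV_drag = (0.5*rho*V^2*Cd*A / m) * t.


D = 0.5 * 0.31 * 485^2 * 0.36 * 16.7 = 219196.77 N
a = 219196.77 / 383552 = 0.5715 m/s2
dV = 0.5715 * 52 = 29.7 m/s

29.7 m/s


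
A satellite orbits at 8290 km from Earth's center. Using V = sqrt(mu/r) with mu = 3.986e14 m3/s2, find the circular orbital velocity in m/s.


V = sqrt(3.986e14 / 8290000) = 6934 m/s

6934 m/s


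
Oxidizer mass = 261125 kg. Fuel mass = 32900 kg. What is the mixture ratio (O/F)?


MR = 261125 / 32900 = 7.94

7.94


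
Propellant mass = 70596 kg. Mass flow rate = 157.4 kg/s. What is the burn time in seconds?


tb = 70596 / 157.4 = 448.5 s

448.5 s


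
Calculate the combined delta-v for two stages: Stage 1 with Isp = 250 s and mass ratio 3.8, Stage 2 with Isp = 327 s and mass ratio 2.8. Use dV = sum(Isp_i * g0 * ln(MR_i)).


dV1 = 250 * 9.81 * ln(3.8) = 3274.1 m/s
dV2 = 327 * 9.81 * ln(2.8) = 3302.9 m/s
Total dV = 3274.1 + 3302.9 = 6577.0 m/s ~ 6577 m/s

6577 m/s


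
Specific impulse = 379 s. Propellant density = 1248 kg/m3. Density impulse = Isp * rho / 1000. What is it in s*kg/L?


rho*Isp = 379 * 1248 / 1000 = 473 s*kg/L

473 s*kg/L


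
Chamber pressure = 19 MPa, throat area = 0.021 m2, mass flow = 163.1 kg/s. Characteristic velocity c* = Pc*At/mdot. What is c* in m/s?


c* = 19e6 * 0.021 / 163.1 = 2446 m/s

2446 m/s


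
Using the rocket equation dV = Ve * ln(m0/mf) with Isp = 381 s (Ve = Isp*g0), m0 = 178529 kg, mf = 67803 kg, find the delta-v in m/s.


Ve = 381 * 9.81 = 3737.61 m/s
dV = 3737.61 * ln(178529/67803) = 3619 m/s

3619 m/s


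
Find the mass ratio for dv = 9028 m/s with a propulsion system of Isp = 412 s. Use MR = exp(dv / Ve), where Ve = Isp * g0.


Ve = 412 * 9.81 = 4041.72 m/s
MR = exp(9028 / 4041.72) = 9.334

9.334


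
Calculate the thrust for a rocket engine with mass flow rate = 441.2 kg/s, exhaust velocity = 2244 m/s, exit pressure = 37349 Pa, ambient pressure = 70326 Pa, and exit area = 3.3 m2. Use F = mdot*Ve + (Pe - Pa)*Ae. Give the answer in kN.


F = 441.2 * 2244 + (37349 - 70326) * 3.3 = 881229.0 N = 881.2 kN

881.2 kN


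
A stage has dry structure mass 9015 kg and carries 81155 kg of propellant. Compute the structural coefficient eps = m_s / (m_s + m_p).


eps = 9015 / (9015 + 81155) = 0.1

0.1


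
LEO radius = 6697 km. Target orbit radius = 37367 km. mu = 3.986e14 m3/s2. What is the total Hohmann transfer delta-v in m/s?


V1 = sqrt(mu/r1) = 7714.87 m/s
dV1 = V1*(sqrt(2*r2/(r1+r2)) - 1) = 2332.35 m/s
V2 = sqrt(mu/r2) = 3266.06 m/s
dV2 = V2*(1 - sqrt(2*r1/(r1+r2))) = 1465.38 m/s
Total dV = 3798 m/s

3798 m/s


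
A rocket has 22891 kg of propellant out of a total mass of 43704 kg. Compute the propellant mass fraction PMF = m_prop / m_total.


PMF = 22891 / 43704 = 0.524

0.524


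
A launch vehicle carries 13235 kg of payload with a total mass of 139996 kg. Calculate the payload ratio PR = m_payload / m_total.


PR = 13235 / 139996 = 0.0945

0.0945


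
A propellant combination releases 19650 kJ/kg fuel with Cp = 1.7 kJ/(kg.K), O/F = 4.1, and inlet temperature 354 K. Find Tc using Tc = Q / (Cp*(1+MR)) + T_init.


Tc = 19650 / (1.7 * (1 + 4.1)) + 354 = 2620 K

2620 K


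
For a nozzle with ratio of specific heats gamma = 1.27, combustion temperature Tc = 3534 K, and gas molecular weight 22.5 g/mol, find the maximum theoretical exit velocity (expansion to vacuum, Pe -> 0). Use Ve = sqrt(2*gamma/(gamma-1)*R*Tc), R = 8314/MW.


R = 8314 / 22.5 = 369.51 J/(kg.K)
Ve = sqrt(2 * 1.27 / (1.27 - 1) * 369.51 * 3534) = 3505 m/s

3505 m/s


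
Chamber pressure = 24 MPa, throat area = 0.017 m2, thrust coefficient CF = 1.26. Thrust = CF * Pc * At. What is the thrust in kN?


F = 1.26 * 24e6 * 0.017 = 514080.0 N = 514.1 kN

514.1 kN


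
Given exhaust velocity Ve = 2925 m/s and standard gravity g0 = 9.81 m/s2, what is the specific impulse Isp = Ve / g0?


Isp = Ve / g0 = 2925 / 9.81 = 298.2 s

298.2 s


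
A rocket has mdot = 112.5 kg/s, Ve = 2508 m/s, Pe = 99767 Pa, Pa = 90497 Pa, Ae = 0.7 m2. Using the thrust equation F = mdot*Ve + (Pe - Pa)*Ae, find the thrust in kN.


F = 112.5 * 2508 + (99767 - 90497) * 0.7 = 288639.0 N = 288.6 kN

288.6 kN


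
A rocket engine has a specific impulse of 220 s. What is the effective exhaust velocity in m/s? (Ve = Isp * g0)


Ve = Isp * g0 = 220 * 9.81 = 2158.2 m/s

2158.2 m/s


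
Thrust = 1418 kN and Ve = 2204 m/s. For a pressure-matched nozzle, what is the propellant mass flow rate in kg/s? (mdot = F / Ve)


mdot = F / Ve = 1418000 / 2204 = 643.4 kg/s

643.4 kg/s


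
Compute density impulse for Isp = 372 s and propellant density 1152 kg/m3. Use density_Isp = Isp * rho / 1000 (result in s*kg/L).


rho*Isp = 372 * 1152 / 1000 = 429 s*kg/L

429 s*kg/L


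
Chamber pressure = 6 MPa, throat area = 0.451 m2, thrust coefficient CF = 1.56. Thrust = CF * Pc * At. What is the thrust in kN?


F = 1.56 * 6e6 * 0.451 = 4.2214e+06 N = 4221.4 kN

4221.4 kN


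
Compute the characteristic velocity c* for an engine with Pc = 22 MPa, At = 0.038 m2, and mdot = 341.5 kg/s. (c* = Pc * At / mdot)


c* = 22e6 * 0.038 / 341.5 = 2448 m/s

2448 m/s


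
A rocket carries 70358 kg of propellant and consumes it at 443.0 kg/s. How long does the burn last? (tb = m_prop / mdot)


tb = 70358 / 443.0 = 158.8 s

158.8 s


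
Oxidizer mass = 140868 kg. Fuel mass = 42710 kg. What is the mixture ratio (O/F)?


MR = 140868 / 42710 = 3.3

3.3


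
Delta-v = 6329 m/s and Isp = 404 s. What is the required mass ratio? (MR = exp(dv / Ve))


Ve = 404 * 9.81 = 3963.24 m/s
MR = exp(6329 / 3963.24) = 4.938

4.938


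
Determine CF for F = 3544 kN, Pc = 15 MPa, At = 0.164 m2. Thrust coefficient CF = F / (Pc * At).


CF = 3544000 / (15e6 * 0.164) = 1.44

1.44


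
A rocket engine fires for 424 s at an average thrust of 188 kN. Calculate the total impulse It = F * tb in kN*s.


It = 188 * 424 = 79712 kN*s

79712 kN*s


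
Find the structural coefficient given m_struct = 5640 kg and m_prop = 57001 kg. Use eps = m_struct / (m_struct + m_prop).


eps = 5640 / (5640 + 57001) = 0.09

0.09


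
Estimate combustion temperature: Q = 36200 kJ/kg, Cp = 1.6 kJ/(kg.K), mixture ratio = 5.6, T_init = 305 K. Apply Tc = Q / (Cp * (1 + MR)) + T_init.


Tc = 36200 / (1.6 * (1 + 5.6)) + 305 = 3733 K

3733 K


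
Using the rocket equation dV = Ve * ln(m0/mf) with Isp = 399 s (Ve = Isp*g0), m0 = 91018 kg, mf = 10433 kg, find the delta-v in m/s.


Ve = 399 * 9.81 = 3914.19 m/s
dV = 3914.19 * ln(91018/10433) = 8478 m/s

8478 m/s


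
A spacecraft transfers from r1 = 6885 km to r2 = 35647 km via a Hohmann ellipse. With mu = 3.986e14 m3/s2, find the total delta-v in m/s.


V1 = sqrt(mu/r1) = 7608.81 m/s
dV1 = V1*(sqrt(2*r2/(r1+r2)) - 1) = 2242.3 m/s
V2 = sqrt(mu/r2) = 3343.93 m/s
dV2 = V2*(1 - sqrt(2*r1/(r1+r2))) = 1441.25 m/s
Total dV = 3684 m/s

3684 m/s


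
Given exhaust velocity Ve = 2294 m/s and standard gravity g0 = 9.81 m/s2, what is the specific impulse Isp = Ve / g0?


Isp = Ve / g0 = 2294 / 9.81 = 233.8 s

233.8 s


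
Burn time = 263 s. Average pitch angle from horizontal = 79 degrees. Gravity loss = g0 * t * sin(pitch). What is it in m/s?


GL = 9.81 * 263 * sin(79 deg) = 2533 m/s

2533 m/s


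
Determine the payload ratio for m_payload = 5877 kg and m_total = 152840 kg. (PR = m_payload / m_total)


PR = 5877 / 152840 = 0.0385

0.0385


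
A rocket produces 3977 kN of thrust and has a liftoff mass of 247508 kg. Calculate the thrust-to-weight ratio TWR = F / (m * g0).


TWR = 3977000 / (247508 * 9.81) = 1.64

1.64


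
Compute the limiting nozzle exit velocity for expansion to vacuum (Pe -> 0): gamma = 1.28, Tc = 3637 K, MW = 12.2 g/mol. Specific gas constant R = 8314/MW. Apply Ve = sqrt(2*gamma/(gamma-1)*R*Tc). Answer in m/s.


R = 8314 / 12.2 = 681.48 J/(kg.K)
Ve = sqrt(2 * 1.28 / (1.28 - 1) * 681.48 * 3637) = 4760 m/s

4760 m/s


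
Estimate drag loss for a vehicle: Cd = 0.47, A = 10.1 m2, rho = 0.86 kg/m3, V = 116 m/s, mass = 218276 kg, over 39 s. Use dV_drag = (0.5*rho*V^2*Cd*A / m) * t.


D = 0.5 * 0.86 * 116^2 * 0.47 * 10.1 = 27466.52 N
a = 27466.52 / 218276 = 0.1258 m/s2
dV = 0.1258 * 39 = 4.9 m/s

4.9 m/s


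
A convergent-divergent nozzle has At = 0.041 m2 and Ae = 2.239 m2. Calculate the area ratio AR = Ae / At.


AR = 2.239 / 0.041 = 54.6

54.6


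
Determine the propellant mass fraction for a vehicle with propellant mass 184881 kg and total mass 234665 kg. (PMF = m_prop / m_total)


PMF = 184881 / 234665 = 0.788

0.788


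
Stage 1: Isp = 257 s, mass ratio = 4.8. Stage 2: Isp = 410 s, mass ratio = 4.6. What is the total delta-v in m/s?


dV1 = 257 * 9.81 * ln(4.8) = 3954.7 m/s
dV2 = 410 * 9.81 * ln(4.6) = 6138.0 m/s
Total dV = 3954.7 + 6138.0 = 10092.7 m/s ~ 10093 m/s

10093 m/s


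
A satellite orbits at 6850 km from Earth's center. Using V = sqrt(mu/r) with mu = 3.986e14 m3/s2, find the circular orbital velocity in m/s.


V = sqrt(3.986e14 / 6850000) = 7628 m/s

7628 m/s


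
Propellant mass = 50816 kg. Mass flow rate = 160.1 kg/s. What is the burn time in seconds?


tb = 50816 / 160.1 = 317.4 s

317.4 s


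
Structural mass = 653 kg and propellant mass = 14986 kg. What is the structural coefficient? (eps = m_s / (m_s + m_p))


eps = 653 / (653 + 14986) = 0.0418

0.0418


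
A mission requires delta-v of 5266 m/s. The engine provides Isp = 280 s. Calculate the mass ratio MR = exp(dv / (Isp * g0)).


Ve = 280 * 9.81 = 2746.8 m/s
MR = exp(5266 / 2746.8) = 6.801

6.801


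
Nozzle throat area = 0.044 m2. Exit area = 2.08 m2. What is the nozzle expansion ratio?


AR = 2.08 / 0.044 = 47.3

47.3


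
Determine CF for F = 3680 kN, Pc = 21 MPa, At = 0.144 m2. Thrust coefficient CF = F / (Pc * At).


CF = 3680000 / (21e6 * 0.144) = 1.22

1.22


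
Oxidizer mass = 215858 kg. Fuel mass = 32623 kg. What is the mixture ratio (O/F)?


MR = 215858 / 32623 = 6.62

6.62


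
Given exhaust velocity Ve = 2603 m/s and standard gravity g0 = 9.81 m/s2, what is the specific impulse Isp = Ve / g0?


Isp = Ve / g0 = 2603 / 9.81 = 265.3 s

265.3 s


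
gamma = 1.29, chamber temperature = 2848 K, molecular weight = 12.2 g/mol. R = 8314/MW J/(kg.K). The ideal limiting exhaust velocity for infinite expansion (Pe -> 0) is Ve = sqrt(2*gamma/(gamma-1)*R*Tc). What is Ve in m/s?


R = 8314 / 12.2 = 681.48 J/(kg.K)
Ve = sqrt(2 * 1.29 / (1.29 - 1) * 681.48 * 2848) = 4155 m/s

4155 m/s


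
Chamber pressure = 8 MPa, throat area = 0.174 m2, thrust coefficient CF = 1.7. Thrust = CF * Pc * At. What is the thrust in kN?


F = 1.7 * 8e6 * 0.174 = 2.3664e+06 N = 2366.4 kN

2366.4 kN


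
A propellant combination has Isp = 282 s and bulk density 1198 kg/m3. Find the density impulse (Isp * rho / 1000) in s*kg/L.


rho*Isp = 282 * 1198 / 1000 = 338 s*kg/L

338 s*kg/L


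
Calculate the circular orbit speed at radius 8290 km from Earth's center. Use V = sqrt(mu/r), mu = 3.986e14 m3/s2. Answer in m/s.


V = sqrt(3.986e14 / 8290000) = 6934 m/s

6934 m/s


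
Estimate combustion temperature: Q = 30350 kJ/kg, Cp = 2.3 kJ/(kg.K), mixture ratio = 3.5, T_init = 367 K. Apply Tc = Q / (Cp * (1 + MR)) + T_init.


Tc = 30350 / (2.3 * (1 + 3.5)) + 367 = 3299 K

3299 K


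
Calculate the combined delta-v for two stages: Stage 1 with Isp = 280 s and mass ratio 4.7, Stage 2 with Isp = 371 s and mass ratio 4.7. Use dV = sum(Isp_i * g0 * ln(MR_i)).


dV1 = 280 * 9.81 * ln(4.7) = 4250.8 m/s
dV2 = 371 * 9.81 * ln(4.7) = 5632.4 m/s
Total dV = 4250.8 + 5632.4 = 9883.2 m/s ~ 9883 m/s

9883 m/s


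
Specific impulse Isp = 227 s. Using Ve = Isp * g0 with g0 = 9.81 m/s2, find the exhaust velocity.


Ve = Isp * g0 = 227 * 9.81 = 2226.9 m/s

2226.9 m/s


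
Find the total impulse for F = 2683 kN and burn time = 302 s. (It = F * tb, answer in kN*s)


It = 2683 * 302 = 810266 kN*s

810266 kN*s


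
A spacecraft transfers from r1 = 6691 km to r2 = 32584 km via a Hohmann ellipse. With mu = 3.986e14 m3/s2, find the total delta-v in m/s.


V1 = sqrt(mu/r1) = 7718.33 m/s
dV1 = V1*(sqrt(2*r2/(r1+r2)) - 1) = 2223.87 m/s
V2 = sqrt(mu/r2) = 3497.57 m/s
dV2 = V2*(1 - sqrt(2*r1/(r1+r2))) = 1455.98 m/s
Total dV = 3680 m/s

3680 m/s


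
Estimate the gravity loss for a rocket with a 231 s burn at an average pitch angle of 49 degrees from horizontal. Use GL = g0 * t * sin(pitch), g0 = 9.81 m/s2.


GL = 9.81 * 231 * sin(49 deg) = 1710 m/s

1710 m/s


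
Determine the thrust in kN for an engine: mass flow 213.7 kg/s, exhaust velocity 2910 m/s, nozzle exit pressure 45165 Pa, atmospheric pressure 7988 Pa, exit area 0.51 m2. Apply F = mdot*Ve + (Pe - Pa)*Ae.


F = 213.7 * 2910 + (45165 - 7988) * 0.51 = 640827.0 N = 640.8 kN

640.8 kN


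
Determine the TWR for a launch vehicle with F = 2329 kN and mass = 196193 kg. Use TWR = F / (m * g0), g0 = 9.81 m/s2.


TWR = 2329000 / (196193 * 9.81) = 1.21

1.21


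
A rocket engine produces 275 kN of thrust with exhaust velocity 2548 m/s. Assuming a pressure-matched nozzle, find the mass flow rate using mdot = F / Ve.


mdot = F / Ve = 275000 / 2548 = 107.9 kg/s

107.9 kg/s


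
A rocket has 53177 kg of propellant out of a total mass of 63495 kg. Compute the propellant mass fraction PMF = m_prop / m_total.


PMF = 53177 / 63495 = 0.837

0.837


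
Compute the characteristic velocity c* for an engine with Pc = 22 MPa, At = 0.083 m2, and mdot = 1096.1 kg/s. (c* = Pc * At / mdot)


c* = 22e6 * 0.083 / 1096.1 = 1666 m/s

1666 m/s


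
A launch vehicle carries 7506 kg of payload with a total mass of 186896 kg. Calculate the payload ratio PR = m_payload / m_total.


PR = 7506 / 186896 = 0.0402

0.0402


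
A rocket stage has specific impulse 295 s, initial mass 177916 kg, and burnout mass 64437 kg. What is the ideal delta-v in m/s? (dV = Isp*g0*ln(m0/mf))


Ve = 295 * 9.81 = 2893.95 m/s
dV = 2893.95 * ln(177916/64437) = 2939 m/s

2939 m/s


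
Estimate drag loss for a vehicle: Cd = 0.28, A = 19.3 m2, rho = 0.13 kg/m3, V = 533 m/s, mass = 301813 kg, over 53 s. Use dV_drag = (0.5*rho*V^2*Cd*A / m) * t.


D = 0.5 * 0.13 * 533^2 * 0.28 * 19.3 = 99789.1 N
a = 99789.1 / 301813 = 0.3306 m/s2
dV = 0.3306 * 53 = 17.5 m/s

17.5 m/s


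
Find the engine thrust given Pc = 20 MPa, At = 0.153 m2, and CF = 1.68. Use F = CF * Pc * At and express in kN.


F = 1.68 * 20e6 * 0.153 = 5.1408e+06 N = 5140.8 kN

5140.8 kN


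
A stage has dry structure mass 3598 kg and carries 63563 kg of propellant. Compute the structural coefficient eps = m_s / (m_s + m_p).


eps = 3598 / (3598 + 63563) = 0.0536

0.0536


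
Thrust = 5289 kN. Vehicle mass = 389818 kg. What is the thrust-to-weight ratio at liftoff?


TWR = 5289000 / (389818 * 9.81) = 1.38

1.38


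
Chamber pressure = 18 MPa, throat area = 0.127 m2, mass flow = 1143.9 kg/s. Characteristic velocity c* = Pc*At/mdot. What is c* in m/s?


c* = 18e6 * 0.127 / 1143.9 = 1998 m/s

1998 m/s


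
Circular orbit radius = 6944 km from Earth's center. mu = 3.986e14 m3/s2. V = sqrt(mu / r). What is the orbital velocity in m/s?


V = sqrt(3.986e14 / 6944000) = 7576 m/s

7576 m/s


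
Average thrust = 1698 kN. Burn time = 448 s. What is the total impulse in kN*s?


It = 1698 * 448 = 760704 kN*s

760704 kN*s


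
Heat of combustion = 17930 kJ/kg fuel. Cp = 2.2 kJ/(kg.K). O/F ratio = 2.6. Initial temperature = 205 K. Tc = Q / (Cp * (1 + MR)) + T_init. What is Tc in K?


Tc = 17930 / (2.2 * (1 + 2.6)) + 205 = 2469 K

2469 K


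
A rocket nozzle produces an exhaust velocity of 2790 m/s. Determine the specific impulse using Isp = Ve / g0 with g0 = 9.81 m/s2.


Isp = Ve / g0 = 2790 / 9.81 = 284.4 s

284.4 s


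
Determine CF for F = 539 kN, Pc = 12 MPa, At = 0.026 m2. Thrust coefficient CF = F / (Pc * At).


CF = 539000 / (12e6 * 0.026) = 1.73

1.73


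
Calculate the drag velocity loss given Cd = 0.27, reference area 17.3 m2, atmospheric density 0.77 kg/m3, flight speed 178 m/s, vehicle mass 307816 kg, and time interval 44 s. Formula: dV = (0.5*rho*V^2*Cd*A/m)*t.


D = 0.5 * 0.77 * 178^2 * 0.27 * 17.3 = 56978.45 N
a = 56978.45 / 307816 = 0.1851 m/s2
dV = 0.1851 * 44 = 8.1 m/s

8.1 m/s


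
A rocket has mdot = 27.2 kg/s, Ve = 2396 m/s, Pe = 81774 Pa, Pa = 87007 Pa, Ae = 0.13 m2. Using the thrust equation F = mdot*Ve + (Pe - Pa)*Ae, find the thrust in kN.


F = 27.2 * 2396 + (81774 - 87007) * 0.13 = 64491.0 N = 64.5 kN

64.5 kN


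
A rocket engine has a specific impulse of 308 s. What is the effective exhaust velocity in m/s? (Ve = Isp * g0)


Ve = Isp * g0 = 308 * 9.81 = 3021.5 m/s

3021.5 m/s


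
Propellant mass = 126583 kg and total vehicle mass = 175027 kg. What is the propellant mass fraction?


PMF = 126583 / 175027 = 0.723

0.723


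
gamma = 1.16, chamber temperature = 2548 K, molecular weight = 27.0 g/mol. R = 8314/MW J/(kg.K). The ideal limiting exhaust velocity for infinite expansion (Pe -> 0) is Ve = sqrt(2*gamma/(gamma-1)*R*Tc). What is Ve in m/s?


R = 8314 / 27.0 = 307.93 J/(kg.K)
Ve = sqrt(2 * 1.16 / (1.16 - 1) * 307.93 * 2548) = 3373 m/s

3373 m/s


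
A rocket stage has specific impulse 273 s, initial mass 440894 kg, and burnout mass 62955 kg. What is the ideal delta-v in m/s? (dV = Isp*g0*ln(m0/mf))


Ve = 273 * 9.81 = 2678.13 m/s
dV = 2678.13 * ln(440894/62955) = 5213 m/s

5213 m/s


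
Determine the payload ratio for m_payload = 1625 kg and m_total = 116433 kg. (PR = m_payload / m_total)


PR = 1625 / 116433 = 0.014

0.014


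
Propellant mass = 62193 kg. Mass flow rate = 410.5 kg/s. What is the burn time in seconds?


tb = 62193 / 410.5 = 151.5 s

151.5 s


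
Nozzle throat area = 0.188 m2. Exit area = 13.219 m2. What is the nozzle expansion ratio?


AR = 13.219 / 0.188 = 70.3

70.3


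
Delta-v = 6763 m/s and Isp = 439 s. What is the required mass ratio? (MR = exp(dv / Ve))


Ve = 439 * 9.81 = 4306.59 m/s
MR = exp(6763 / 4306.59) = 4.808

4.808


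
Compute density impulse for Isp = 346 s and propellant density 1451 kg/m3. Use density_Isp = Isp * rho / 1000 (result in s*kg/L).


rho*Isp = 346 * 1451 / 1000 = 502 s*kg/L

502 s*kg/L


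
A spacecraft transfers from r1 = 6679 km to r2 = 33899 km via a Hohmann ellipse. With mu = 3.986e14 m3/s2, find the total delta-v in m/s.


V1 = sqrt(mu/r1) = 7725.26 m/s
dV1 = V1*(sqrt(2*r2/(r1+r2)) - 1) = 2260.39 m/s
V2 = sqrt(mu/r2) = 3429.06 m/s
dV2 = V2*(1 - sqrt(2*r1/(r1+r2))) = 1461.62 m/s
Total dV = 3722 m/s

3722 m/s


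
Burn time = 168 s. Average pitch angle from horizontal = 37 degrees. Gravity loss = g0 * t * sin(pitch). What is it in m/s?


GL = 9.81 * 168 * sin(37 deg) = 992 m/s

992 m/s


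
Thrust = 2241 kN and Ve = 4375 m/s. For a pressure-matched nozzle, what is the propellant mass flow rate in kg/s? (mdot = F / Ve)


mdot = F / Ve = 2241000 / 4375 = 512.2 kg/s

512.2 kg/s


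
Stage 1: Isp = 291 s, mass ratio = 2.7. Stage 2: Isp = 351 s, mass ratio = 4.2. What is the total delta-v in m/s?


dV1 = 291 * 9.81 * ln(2.7) = 2835.4 m/s
dV2 = 351 * 9.81 * ln(4.2) = 4941.4 m/s
Total dV = 2835.4 + 4941.4 = 7776.8 m/s ~ 7777 m/s

7777 m/s


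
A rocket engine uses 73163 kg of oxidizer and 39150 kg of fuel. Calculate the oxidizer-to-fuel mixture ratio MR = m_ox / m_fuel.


MR = 73163 / 39150 = 1.87

1.87


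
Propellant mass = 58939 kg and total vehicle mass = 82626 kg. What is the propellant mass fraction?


PMF = 58939 / 82626 = 0.713

0.713


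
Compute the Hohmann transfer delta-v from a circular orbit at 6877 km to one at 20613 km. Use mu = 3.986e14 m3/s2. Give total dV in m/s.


V1 = sqrt(mu/r1) = 7613.23 m/s
dV1 = V1*(sqrt(2*r2/(r1+r2)) - 1) = 1710.02 m/s
V2 = sqrt(mu/r2) = 4397.42 m/s
dV2 = V2*(1 - sqrt(2*r1/(r1+r2))) = 1286.96 m/s
Total dV = 2997 m/s

2997 m/s


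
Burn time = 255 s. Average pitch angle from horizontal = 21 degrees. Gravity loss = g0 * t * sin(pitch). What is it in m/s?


GL = 9.81 * 255 * sin(21 deg) = 896 m/s

896 m/s


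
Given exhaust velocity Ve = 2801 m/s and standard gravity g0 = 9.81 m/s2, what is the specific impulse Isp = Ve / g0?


Isp = Ve / g0 = 2801 / 9.81 = 285.5 s

285.5 s


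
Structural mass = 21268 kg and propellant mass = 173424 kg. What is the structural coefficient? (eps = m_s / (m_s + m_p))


eps = 21268 / (21268 + 173424) = 0.1092

0.1092


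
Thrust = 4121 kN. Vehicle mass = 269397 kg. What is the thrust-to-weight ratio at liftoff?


TWR = 4121000 / (269397 * 9.81) = 1.56

1.56


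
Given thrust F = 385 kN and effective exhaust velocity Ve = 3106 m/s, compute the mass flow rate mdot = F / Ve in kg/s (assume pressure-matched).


mdot = F / Ve = 385000 / 3106 = 124.0 kg/s

124.0 kg/s


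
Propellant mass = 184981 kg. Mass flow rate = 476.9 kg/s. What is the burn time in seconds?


tb = 184981 / 476.9 = 387.9 s

387.9 s


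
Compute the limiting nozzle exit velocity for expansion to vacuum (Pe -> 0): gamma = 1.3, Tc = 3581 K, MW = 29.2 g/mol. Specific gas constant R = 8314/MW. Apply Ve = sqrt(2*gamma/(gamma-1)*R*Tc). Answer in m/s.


R = 8314 / 29.2 = 284.73 J/(kg.K)
Ve = sqrt(2 * 1.3 / (1.3 - 1) * 284.73 * 3581) = 2973 m/s

2973 m/s


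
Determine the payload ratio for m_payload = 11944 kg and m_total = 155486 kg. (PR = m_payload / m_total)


PR = 11944 / 155486 = 0.0768

0.0768


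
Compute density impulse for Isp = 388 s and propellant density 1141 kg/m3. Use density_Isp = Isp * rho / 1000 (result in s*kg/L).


rho*Isp = 388 * 1141 / 1000 = 443 s*kg/L

443 s*kg/L


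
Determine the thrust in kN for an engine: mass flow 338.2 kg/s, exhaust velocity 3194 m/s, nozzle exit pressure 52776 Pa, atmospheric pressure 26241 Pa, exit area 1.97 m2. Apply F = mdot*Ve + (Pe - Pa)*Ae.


F = 338.2 * 3194 + (52776 - 26241) * 1.97 = 1.1325e+06 N = 1132.5 kN

1132.5 kN


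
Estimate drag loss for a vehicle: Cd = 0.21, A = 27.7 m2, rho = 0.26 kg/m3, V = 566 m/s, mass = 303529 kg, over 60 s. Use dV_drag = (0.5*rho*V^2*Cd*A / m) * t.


D = 0.5 * 0.26 * 566^2 * 0.21 * 27.7 = 242256.41 N
a = 242256.41 / 303529 = 0.7981 m/s2
dV = 0.7981 * 60 = 47.9 m/s

47.9 m/s


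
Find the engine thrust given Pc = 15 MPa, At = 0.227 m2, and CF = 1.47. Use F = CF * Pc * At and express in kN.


F = 1.47 * 15e6 * 0.227 = 5.0054e+06 N = 5005.4 kN

5005.4 kN


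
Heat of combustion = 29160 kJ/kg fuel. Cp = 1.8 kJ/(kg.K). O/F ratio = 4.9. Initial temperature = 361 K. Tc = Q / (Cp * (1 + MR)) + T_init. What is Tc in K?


Tc = 29160 / (1.8 * (1 + 4.9)) + 361 = 3107 K

3107 K


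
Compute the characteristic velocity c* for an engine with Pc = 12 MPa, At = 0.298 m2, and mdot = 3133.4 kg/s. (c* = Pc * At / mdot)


c* = 12e6 * 0.298 / 3133.4 = 1141 m/s

1141 m/s


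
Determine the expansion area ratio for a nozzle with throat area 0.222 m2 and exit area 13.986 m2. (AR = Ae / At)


AR = 13.986 / 0.222 = 63.0

63.0


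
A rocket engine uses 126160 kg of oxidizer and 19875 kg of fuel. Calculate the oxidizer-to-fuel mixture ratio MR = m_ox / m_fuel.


MR = 126160 / 19875 = 6.35

6.35


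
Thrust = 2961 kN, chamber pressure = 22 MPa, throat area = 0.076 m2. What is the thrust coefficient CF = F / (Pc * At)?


CF = 2961000 / (22e6 * 0.076) = 1.77

1.77


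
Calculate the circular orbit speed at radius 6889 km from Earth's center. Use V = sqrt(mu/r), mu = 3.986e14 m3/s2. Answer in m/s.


V = sqrt(3.986e14 / 6889000) = 7607 m/s

7607 m/s


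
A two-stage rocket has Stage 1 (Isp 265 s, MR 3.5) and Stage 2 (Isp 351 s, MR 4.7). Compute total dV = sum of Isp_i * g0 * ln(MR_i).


dV1 = 265 * 9.81 * ln(3.5) = 3256.7 m/s
dV2 = 351 * 9.81 * ln(4.7) = 5328.7 m/s
Total dV = 3256.7 + 5328.7 = 8585.4 m/s ~ 8585 m/s

8585 m/s


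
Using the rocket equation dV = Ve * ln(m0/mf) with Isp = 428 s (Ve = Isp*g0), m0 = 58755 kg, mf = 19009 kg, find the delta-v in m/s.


Ve = 428 * 9.81 = 4198.68 m/s
dV = 4198.68 * ln(58755/19009) = 4738 m/s

4738 m/s


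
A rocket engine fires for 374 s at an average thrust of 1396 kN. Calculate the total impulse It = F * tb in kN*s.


It = 1396 * 374 = 522104 kN*s

522104 kN*s


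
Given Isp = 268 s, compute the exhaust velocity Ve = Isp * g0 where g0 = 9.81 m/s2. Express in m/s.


Ve = Isp * g0 = 268 * 9.81 = 2629.1 m/s

2629.1 m/s


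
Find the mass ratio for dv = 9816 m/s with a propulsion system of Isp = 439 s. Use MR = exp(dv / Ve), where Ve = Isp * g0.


Ve = 439 * 9.81 = 4306.59 m/s
MR = exp(9816 / 4306.59) = 9.77

9.77


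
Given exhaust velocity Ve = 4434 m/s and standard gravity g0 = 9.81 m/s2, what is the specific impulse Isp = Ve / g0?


Isp = Ve / g0 = 4434 / 9.81 = 452.0 s

452.0 s


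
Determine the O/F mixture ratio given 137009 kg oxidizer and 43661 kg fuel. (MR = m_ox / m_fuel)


MR = 137009 / 43661 = 3.14

3.14


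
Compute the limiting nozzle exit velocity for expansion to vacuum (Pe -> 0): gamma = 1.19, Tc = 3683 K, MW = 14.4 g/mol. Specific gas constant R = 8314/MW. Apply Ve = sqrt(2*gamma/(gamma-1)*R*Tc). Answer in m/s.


R = 8314 / 14.4 = 577.36 J/(kg.K)
Ve = sqrt(2 * 1.19 / (1.19 - 1) * 577.36 * 3683) = 5161 m/s

5161 m/s


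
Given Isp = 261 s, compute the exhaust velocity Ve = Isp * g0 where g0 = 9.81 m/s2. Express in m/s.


Ve = Isp * g0 = 261 * 9.81 = 2560.4 m/s

2560.4 m/s


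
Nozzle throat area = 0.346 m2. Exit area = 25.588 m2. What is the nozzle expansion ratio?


AR = 25.588 / 0.346 = 74.0

74.0


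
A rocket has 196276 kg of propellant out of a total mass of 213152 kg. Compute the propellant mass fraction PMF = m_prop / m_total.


PMF = 196276 / 213152 = 0.921

0.921


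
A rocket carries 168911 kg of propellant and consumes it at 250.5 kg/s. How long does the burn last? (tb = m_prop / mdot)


tb = 168911 / 250.5 = 674.3 s

674.3 s


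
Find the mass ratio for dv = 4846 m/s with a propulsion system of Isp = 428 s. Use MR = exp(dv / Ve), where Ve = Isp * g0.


Ve = 428 * 9.81 = 4198.68 m/s
MR = exp(4846 / 4198.68) = 3.171

3.171


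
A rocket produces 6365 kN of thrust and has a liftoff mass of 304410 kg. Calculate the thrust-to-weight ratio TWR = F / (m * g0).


TWR = 6365000 / (304410 * 9.81) = 2.13

2.13


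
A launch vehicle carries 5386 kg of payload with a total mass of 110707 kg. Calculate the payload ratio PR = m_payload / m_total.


PR = 5386 / 110707 = 0.0487

0.0487


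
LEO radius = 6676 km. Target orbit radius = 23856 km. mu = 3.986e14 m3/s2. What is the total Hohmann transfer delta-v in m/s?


V1 = sqrt(mu/r1) = 7726.99 m/s
dV1 = V1*(sqrt(2*r2/(r1+r2)) - 1) = 1932.33 m/s
V2 = sqrt(mu/r2) = 4087.61 m/s
dV2 = V2*(1 - sqrt(2*r1/(r1+r2))) = 1384.49 m/s
Total dV = 3317 m/s

3317 m/s


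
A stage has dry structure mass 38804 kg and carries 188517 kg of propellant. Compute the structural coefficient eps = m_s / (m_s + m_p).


eps = 38804 / (38804 + 188517) = 0.1707

0.1707


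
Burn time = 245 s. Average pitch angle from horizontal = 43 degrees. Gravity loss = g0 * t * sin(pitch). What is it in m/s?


GL = 9.81 * 245 * sin(43 deg) = 1639 m/s

1639 m/s


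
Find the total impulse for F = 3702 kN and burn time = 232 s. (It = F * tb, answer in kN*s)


It = 3702 * 232 = 858864 kN*s

858864 kN*s


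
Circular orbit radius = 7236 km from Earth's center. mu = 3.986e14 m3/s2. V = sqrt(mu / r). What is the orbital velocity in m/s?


V = sqrt(3.986e14 / 7236000) = 7422 m/s

7422 m/s


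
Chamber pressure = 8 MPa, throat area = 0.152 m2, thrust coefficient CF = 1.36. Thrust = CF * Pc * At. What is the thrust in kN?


F = 1.36 * 8e6 * 0.152 = 1.6538e+06 N = 1653.8 kN

1653.8 kN


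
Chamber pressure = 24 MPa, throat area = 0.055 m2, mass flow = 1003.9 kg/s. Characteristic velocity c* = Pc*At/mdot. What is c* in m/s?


c* = 24e6 * 0.055 / 1003.9 = 1315 m/s

1315 m/s


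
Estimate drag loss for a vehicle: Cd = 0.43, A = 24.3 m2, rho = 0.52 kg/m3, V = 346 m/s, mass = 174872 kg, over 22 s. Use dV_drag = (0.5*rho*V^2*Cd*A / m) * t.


D = 0.5 * 0.52 * 346^2 * 0.43 * 24.3 = 325237.25 N
a = 325237.25 / 174872 = 1.8599 m/s2
dV = 1.8599 * 22 = 40.9 m/s

40.9 m/s


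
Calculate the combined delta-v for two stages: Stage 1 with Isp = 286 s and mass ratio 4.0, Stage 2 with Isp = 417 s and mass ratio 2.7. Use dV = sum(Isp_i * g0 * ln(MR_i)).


dV1 = 286 * 9.81 * ln(4.0) = 3889.5 m/s
dV2 = 417 * 9.81 * ln(2.7) = 4063.2 m/s
Total dV = 3889.5 + 4063.2 = 7952.7 m/s ~ 7953 m/s

7953 m/s


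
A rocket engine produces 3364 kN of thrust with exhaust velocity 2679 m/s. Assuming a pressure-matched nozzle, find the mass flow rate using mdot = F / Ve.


mdot = F / Ve = 3364000 / 2679 = 1255.7 kg/s

1255.7 kg/s


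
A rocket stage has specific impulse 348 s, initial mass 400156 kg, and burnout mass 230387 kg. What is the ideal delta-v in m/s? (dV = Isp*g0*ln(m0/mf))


Ve = 348 * 9.81 = 3413.88 m/s
dV = 3413.88 * ln(400156/230387) = 1885 m/s

1885 m/s


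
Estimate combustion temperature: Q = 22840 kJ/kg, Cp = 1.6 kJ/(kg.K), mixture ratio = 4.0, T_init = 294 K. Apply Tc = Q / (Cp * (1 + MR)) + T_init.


Tc = 22840 / (1.6 * (1 + 4.0)) + 294 = 3149 K

3149 K


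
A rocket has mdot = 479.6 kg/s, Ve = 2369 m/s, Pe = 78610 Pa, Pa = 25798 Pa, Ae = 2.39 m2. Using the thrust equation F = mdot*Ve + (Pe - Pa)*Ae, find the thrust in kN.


F = 479.6 * 2369 + (78610 - 25798) * 2.39 = 1.2624e+06 N = 1262.4 kN

1262.4 kN


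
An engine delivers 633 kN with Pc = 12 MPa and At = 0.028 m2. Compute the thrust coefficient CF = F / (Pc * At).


CF = 633000 / (12e6 * 0.028) = 1.88

1.88


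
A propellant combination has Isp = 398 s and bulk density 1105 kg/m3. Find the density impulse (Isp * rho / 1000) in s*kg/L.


rho*Isp = 398 * 1105 / 1000 = 440 s*kg/L

440 s*kg/L


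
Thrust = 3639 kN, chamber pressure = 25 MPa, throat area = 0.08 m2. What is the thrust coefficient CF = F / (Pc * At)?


CF = 3639000 / (25e6 * 0.08) = 1.82

1.82


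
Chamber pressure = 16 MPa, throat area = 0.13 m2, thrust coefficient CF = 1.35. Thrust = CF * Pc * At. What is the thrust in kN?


F = 1.35 * 16e6 * 0.13 = 2.8080e+06 N = 2808.0 kN

2808.0 kN


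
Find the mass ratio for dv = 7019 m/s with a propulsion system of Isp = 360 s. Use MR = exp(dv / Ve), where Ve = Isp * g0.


Ve = 360 * 9.81 = 3531.6 m/s
MR = exp(7019 / 3531.6) = 7.297

7.297


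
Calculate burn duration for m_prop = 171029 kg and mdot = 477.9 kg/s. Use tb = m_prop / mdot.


tb = 171029 / 477.9 = 357.9 s

357.9 s


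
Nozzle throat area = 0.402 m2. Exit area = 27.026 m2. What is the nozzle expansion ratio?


AR = 27.026 / 0.402 = 67.2

67.2


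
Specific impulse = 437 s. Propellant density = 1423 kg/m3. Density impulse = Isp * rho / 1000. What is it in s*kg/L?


rho*Isp = 437 * 1423 / 1000 = 622 s*kg/L

622 s*kg/L


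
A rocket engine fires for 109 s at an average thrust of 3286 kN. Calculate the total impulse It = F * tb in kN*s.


It = 3286 * 109 = 358174 kN*s

358174 kN*s


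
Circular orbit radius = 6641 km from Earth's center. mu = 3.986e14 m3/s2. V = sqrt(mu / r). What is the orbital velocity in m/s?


V = sqrt(3.986e14 / 6641000) = 7747 m/s

7747 m/s


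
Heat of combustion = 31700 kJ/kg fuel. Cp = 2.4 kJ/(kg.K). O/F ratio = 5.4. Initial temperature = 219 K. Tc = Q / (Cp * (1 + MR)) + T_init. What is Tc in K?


Tc = 31700 / (2.4 * (1 + 5.4)) + 219 = 2283 K

2283 K


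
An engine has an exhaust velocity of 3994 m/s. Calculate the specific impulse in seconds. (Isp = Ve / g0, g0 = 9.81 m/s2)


Isp = Ve / g0 = 3994 / 9.81 = 407.1 s

407.1 s


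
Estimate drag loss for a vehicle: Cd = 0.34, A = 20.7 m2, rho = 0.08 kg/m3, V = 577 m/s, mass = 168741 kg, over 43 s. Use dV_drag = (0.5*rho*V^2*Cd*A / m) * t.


D = 0.5 * 0.08 * 577^2 * 0.34 * 20.7 = 93726.17 N
a = 93726.17 / 168741 = 0.5554 m/s2
dV = 0.5554 * 43 = 23.9 m/s

23.9 m/s


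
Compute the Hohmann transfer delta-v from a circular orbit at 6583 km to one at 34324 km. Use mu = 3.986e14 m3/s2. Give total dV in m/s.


V1 = sqrt(mu/r1) = 7781.38 m/s
dV1 = V1*(sqrt(2*r2/(r1+r2)) - 1) = 2298.88 m/s
V2 = sqrt(mu/r2) = 3407.77 m/s
dV2 = V2*(1 - sqrt(2*r1/(r1+r2))) = 1474.47 m/s
Total dV = 3773 m/s

3773 m/s


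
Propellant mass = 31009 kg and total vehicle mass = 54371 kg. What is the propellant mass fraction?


PMF = 31009 / 54371 = 0.57

0.57


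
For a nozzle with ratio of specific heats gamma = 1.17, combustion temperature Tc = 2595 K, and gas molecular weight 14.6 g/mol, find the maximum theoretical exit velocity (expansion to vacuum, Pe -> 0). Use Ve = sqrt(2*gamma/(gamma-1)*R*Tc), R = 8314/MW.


R = 8314 / 14.6 = 569.45 J/(kg.K)
Ve = sqrt(2 * 1.17 / (1.17 - 1) * 569.45 * 2595) = 4510 m/s

4510 m/s


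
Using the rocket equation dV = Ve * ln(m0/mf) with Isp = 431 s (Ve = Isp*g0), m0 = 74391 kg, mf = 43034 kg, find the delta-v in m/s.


Ve = 431 * 9.81 = 4228.11 m/s
dV = 4228.11 * ln(74391/43034) = 2314 m/s

2314 m/s


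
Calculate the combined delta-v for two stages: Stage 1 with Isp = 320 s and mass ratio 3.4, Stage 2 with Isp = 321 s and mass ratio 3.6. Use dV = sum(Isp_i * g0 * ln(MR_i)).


dV1 = 320 * 9.81 * ln(3.4) = 3841.7 m/s
dV2 = 321 * 9.81 * ln(3.6) = 4033.7 m/s
Total dV = 3841.7 + 4033.7 = 7875.4 m/s ~ 7875 m/s

7875 m/s


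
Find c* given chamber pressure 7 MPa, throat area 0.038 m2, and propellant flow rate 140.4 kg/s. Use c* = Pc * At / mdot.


c* = 7e6 * 0.038 / 140.4 = 1895 m/s

1895 m/s


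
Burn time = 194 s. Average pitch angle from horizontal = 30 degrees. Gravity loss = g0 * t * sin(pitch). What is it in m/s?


GL = 9.81 * 194 * sin(30 deg) = 952 m/s

952 m/s


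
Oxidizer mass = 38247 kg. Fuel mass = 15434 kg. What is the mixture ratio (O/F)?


MR = 38247 / 15434 = 2.48

2.48


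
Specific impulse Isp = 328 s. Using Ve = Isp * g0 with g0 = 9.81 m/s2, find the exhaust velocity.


Ve = Isp * g0 = 328 * 9.81 = 3217.7 m/s

3217.7 m/s


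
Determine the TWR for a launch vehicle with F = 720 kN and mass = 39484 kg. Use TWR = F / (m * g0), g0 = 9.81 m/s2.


TWR = 720000 / (39484 * 9.81) = 1.86

1.86


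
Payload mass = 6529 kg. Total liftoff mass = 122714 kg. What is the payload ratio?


PR = 6529 / 122714 = 0.0532

0.0532


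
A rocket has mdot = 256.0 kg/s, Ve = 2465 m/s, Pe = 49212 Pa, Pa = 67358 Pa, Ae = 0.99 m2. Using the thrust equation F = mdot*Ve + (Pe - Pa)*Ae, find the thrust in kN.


F = 256.0 * 2465 + (49212 - 67358) * 0.99 = 613075.0 N = 613.1 kN

613.1 kN


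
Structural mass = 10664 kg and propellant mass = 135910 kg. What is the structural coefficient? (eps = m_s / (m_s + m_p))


eps = 10664 / (10664 + 135910) = 0.0728

0.0728


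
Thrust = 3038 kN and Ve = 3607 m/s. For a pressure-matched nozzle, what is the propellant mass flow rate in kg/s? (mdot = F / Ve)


mdot = F / Ve = 3038000 / 3607 = 842.3 kg/s

842.3 kg/s


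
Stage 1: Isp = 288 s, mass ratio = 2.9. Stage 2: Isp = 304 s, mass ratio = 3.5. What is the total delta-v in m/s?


dV1 = 288 * 9.81 * ln(2.9) = 3008.1 m/s
dV2 = 304 * 9.81 * ln(3.5) = 3736.0 m/s
Total dV = 3008.1 + 3736.0 = 6744.1 m/s ~ 6744 m/s

6744 m/s


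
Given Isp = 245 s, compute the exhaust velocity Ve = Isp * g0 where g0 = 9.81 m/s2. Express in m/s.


Ve = Isp * g0 = 245 * 9.81 = 2403.5 m/s

2403.5 m/s


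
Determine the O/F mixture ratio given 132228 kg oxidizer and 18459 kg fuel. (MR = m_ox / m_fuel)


MR = 132228 / 18459 = 7.16

7.16


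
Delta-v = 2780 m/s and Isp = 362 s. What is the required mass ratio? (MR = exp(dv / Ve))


Ve = 362 * 9.81 = 3551.22 m/s
MR = exp(2780 / 3551.22) = 2.188

2.188


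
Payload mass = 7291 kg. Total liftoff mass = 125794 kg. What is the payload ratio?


PR = 7291 / 125794 = 0.058

0.058


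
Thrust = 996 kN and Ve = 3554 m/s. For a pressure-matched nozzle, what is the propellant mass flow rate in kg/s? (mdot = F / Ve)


mdot = F / Ve = 996000 / 3554 = 280.2 kg/s

280.2 kg/s


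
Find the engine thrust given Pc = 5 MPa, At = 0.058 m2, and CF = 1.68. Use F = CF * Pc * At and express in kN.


F = 1.68 * 5e6 * 0.058 = 487200.0 N = 487.2 kN

487.2 kN


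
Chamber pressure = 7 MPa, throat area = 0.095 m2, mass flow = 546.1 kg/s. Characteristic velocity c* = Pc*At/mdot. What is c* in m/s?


c* = 7e6 * 0.095 / 546.1 = 1218 m/s

1218 m/s


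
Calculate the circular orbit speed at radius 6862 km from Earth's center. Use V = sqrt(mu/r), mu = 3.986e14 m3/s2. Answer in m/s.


V = sqrt(3.986e14 / 6862000) = 7622 m/s

7622 m/s


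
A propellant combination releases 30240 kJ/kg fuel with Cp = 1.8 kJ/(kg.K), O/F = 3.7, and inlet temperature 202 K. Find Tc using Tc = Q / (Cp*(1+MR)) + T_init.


Tc = 30240 / (1.8 * (1 + 3.7)) + 202 = 3776 K

3776 K


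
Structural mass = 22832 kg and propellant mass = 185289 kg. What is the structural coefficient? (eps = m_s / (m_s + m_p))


eps = 22832 / (22832 + 185289) = 0.1097

0.1097
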